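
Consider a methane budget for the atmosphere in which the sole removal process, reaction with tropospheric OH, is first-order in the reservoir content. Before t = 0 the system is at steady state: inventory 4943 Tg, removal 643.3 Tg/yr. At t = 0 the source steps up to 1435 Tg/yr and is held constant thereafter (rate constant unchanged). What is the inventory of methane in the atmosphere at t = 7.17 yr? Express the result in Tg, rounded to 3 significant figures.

8630 Tg

The sink rate constant is k = F₀/M₀ = 643.3/4943 = 0.1301 yr⁻¹.
Solving dM/dt = F₁ − kM with M(0) = M₀ gives M(t) = F₁/k + (M₀ − F₁/k)·e^(−kt).
F₁/k = 1435/0.1301 = 11026 Tg; kt = 0.1301 × 7.17 = 0.9331, e^(−kt) = 0.3933.
M(7.17) = 11026 + (4943 − 11026) × 0.3933 = 11026 − 2393 = 8633.6 Tg.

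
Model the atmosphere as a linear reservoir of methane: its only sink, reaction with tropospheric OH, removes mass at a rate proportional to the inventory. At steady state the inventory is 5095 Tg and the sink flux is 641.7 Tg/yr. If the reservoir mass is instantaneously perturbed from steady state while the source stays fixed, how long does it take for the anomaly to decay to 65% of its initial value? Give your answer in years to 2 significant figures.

For a linear reservoir the anomaly decays as exp(−t/τ) with τ = M/F = 5095/641.7 = 7.940 yr.
exp(−t/τ) = 0.65 ⇒ t = −τ ln(0.65) = 7.940 × 0.4308 = 3.420 yr.

3.4 yr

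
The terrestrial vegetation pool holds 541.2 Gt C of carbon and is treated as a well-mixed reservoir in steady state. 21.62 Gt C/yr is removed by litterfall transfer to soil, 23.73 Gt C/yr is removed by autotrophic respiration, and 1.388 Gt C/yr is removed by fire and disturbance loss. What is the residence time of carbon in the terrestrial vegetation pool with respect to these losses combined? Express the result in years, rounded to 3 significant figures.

Total removal = 21.62 + 23.73 + 1.388 = 46.738 Gt C/yr.
τ = M / ΣF_out = 541.2 / 46.738 = 11.58 yr.

11.6 yr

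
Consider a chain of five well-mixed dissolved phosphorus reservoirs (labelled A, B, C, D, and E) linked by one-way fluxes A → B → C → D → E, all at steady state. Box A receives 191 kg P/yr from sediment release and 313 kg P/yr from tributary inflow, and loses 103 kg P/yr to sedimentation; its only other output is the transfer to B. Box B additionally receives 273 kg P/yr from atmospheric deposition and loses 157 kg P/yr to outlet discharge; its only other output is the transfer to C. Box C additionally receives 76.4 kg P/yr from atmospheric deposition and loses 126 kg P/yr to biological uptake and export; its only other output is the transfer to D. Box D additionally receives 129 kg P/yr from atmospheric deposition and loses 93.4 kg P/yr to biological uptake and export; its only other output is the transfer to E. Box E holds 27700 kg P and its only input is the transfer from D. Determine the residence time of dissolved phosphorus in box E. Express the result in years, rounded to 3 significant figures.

Box A: F(A→B) = (191 + 313) − 103 = 401.00 kg P/yr.
Box B: F(B→C) = (401.00 + 273) − 157 = 517.00 kg P/yr.
Box C: F(C→D) = (517.00 + 76.4) − 126 = 467.40 kg P/yr.
Box D: F(D→E) = (467.40 + 129) − 93.4 = 503.00 kg P/yr.
Box E throughput = its input = 503.00 kg P/yr; τ = 27700 / 503.00 = 55.07 yr.

55.1 yr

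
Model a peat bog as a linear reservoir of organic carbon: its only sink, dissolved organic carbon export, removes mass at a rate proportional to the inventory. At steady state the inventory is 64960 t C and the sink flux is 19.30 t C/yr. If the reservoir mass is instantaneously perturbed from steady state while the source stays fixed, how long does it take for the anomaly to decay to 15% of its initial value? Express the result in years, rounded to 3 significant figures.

For a linear reservoir the anomaly decays as exp(−t/τ) with τ = M/F = 64960/19.30 = 3366 yr.
exp(−t/τ) = 0.15 ⇒ t = −τ ln(0.15) = 3366 × 1.897 = 6385 yr.

6390 yr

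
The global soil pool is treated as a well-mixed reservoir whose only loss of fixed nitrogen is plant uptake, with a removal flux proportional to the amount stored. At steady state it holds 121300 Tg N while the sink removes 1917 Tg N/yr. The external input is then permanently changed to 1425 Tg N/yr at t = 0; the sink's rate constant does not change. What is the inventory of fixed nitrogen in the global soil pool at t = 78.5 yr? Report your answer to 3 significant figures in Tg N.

τ = M₀/F₀ = 121300/1917 = 63.28 yr; rate constant k = 1/τ.
New steady state M_∞ = F₁/k = F₁·τ = 1425 × 63.28 = 90168 Tg N.
M(t) = M_∞ + (M₀ − M_∞)·e^(−t/τ); t/τ = 78.5/63.28 = 1.241, so e^(−t/τ) = 0.2892.
M(t) = 90168 + 31130 × 0.2892 = 99172 Tg N.

99200 Tg N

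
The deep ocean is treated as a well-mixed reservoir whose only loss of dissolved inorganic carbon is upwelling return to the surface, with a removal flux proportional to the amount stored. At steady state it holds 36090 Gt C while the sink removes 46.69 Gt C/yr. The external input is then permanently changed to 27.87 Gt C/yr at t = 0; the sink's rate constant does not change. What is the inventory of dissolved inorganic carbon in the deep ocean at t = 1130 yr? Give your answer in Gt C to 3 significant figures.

The sink rate constant is k = F₀/M₀ = 46.69/36090 = 0.001294 yr⁻¹.
Solving dM/dt = F₁ − kM with M(0) = M₀ gives M(t) = F₁/k + (M₀ − F₁/k)·e^(−kt).
F₁/k = 27.87/0.001294 = 21543 Gt C; kt = 0.001294 × 1130 = 1.462, e^(−kt) = 0.2318.
M(1130) = 21543 + (36090 − 21543) × 0.2318 = 21543 + 3372 = 24915 Gt C.

24900 Gt C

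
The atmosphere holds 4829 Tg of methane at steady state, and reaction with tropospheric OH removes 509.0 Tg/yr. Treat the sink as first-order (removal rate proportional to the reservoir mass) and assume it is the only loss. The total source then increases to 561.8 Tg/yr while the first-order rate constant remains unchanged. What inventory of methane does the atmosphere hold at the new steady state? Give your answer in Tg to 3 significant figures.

5330 Tg

Rate constant k = F/M = 509.0 / 4829 = 0.1054 yr⁻¹.
At the new steady state, source = k·M_new ⇒ M_new = 561.8 / 0.1054 = 5330 Tg.
(Equivalently M_new = M × F_new/F_old = 4829 × 561.8/509.0.)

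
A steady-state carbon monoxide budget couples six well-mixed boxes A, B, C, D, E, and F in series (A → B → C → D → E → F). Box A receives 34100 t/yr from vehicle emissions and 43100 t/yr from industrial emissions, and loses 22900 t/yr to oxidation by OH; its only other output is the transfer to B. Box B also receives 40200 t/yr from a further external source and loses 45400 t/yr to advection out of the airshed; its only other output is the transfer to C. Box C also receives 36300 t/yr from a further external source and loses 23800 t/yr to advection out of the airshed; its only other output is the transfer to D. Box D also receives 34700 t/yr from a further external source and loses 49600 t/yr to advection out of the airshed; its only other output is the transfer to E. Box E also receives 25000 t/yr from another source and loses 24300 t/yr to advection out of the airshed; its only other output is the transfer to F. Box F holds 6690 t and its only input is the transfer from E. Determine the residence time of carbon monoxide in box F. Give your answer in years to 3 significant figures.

0.141 yr

Box A: F(A→B) = (34100 + 43100) − 22900 = 54300 t/yr.
Box B: F(B→C) = (54300 + 40200) − 45400 = 49100 t/yr.
Box C: F(C→D) = (49100 + 36300) − 23800 = 61600 t/yr.
Box D: F(D→E) = (61600 + 34700) − 49600 = 46700 t/yr.
Box E: F(E→F) = (46700 + 25000) − 24300 = 47400 t/yr.
Box F throughput = its input = 47400 t/yr; τ = 6690 / 47400 = 0.1411 yr.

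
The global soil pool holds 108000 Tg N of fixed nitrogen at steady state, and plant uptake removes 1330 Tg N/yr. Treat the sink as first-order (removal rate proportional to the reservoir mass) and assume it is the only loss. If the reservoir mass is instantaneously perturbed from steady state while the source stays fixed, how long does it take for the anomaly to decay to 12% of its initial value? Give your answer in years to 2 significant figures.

170 yr

For a linear reservoir the anomaly decays as exp(−t/τ) with τ = M/F = 108000/1330 = 81.20 yr.
exp(−t/τ) = 0.12 ⇒ t = −τ ln(0.12) = 81.20 × 2.120 = 172.2 yr.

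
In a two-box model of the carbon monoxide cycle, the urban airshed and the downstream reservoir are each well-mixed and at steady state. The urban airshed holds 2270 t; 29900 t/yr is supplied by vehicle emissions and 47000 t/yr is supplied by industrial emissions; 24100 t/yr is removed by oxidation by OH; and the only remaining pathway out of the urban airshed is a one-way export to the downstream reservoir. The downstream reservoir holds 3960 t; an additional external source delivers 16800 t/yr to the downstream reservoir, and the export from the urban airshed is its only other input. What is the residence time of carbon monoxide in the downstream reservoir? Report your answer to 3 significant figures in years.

0.0569 yr

Balance the urban airshed: ΣF_in = 29900 + 47000 = 76900 t/yr.
Export to the downstream reservoir = ΣF_in − (24100) = 52800 t/yr.
Total input to the downstream reservoir = 52800 + 16800 = 69600 t/yr; at steady state this equals its total output.
τ = M / F = 3960 / 69600 = 0.05690 yr.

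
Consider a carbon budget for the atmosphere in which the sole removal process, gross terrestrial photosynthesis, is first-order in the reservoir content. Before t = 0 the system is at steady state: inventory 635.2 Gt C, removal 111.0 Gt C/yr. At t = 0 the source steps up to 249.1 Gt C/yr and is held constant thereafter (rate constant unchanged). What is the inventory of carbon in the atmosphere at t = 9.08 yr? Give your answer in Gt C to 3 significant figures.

τ = M₀/F₀ = 635.2/111.0 = 5.723 yr; rate constant k = 1/τ.
New steady state M_∞ = F₁/k = F₁·τ = 249.1 × 5.723 = 1425.5 Gt C.
M(t) = M_∞ + (M₀ − M_∞)·e^(−t/τ); t/τ = 9.08/5.723 = 1.587, so e^(−t/τ) = 0.2046.
M(t) = 1425.5 − 790.3 × 0.2046 = 1263.8 Gt C.

1260 Gt C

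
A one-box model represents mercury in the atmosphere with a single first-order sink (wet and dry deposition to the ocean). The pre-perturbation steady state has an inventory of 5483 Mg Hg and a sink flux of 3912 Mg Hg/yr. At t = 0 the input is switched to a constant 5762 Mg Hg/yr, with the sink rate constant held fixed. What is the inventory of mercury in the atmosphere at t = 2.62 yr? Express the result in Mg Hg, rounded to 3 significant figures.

7680 Mg Hg

τ = M₀/F₀ = 5483/3912 = 1.402 yr; rate constant k = 1/τ.
New steady state M_∞ = F₁/k = F₁·τ = 5762 × 1.402 = 8075.9 Mg Hg.
M(t) = M_∞ + (M₀ − M_∞)·e^(−t/τ); t/τ = 2.62/1.402 = 1.869, so e^(−t/τ) = 0.1542.
M(t) = 8075.9 − 2593 × 0.1542 = 7676.0 Mg Hg.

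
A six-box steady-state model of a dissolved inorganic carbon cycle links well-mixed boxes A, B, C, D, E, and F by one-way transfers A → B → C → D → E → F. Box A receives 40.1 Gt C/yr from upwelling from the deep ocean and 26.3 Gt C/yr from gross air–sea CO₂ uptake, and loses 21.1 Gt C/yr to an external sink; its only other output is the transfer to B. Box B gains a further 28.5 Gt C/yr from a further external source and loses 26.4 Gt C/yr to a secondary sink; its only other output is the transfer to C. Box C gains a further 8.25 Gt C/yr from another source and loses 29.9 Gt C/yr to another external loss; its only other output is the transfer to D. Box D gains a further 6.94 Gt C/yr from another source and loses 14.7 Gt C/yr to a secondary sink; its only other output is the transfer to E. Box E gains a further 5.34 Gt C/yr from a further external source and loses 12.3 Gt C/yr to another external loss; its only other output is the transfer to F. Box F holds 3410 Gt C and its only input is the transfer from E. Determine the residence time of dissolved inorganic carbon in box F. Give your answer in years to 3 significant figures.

Box A: F(A→B) = (40.1 + 26.3) − 21.1 = 45.300 Gt C/yr.
Box B: F(B→C) = (45.300 + 28.5) − 26.4 = 47.400 Gt C/yr.
Box C: F(C→D) = (47.400 + 8.25) − 29.9 = 25.750 Gt C/yr.
Box D: F(D→E) = (25.750 + 6.94) − 14.7 = 17.990 Gt C/yr.
Box E: F(E→F) = (17.990 + 5.34) − 12.3 = 11.030 Gt C/yr.
Box F throughput = its input = 11.030 Gt C/yr; τ = 3410 / 11.030 = 309.2 yr.

309 yr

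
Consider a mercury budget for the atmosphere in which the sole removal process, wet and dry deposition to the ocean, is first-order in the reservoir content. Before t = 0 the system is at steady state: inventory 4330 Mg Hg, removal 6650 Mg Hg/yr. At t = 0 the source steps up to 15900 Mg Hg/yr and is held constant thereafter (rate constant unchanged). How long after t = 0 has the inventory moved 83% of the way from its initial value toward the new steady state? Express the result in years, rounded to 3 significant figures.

1.15 yr

τ = M₀/F₀ = 4330/6650 = 0.6511 yr.
The remaining gap fraction is e^(−t/τ); 83% covered ⇒ e^(−t/τ) = 0.170.
t = −τ ln(0.170) = 0.6511 × 1.772 = 1.154 yr.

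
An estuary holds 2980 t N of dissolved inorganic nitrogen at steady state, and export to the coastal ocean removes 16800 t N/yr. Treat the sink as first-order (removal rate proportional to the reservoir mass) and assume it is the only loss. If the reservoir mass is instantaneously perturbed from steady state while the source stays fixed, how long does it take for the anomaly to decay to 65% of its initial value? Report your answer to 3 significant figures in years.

0.0764 yr

For a linear reservoir the anomaly decays as exp(−t/τ) with τ = M/F = 2980/16800 = 0.1774 yr.
exp(−t/τ) = 0.65 ⇒ t = −τ ln(0.65) = 0.1774 × 0.4308 = 0.07641 yr.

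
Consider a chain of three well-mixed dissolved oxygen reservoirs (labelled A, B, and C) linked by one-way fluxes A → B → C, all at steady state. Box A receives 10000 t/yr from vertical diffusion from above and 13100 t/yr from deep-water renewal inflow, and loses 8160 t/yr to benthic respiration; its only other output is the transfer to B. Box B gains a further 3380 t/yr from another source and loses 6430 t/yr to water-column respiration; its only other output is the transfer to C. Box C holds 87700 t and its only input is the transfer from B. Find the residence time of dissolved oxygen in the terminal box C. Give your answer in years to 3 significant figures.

Box A: F(A→B) = (10000 + 13100) − 8160 = 14940 t/yr.
Box B: F(B→C) = (14940 + 3380) − 6430 = 11890 t/yr.
Box C throughput = its input = 11890 t/yr; τ = 87700 / 11890 = 7.376 yr.

7.38 yr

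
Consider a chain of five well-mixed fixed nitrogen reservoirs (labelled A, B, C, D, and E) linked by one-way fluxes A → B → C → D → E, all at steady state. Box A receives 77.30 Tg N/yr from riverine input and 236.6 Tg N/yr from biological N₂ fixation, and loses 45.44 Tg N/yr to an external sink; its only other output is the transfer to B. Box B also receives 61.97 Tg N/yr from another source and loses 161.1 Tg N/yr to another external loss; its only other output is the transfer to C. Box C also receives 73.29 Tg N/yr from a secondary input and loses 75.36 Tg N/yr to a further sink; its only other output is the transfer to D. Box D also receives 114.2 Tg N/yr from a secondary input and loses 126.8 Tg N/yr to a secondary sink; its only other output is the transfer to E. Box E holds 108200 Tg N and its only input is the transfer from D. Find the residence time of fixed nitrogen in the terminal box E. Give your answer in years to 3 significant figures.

Box A: F(A→B) = (77.30 + 236.6) − 45.44 = 268.46 Tg N/yr.
Box B: F(B→C) = (268.46 + 61.97) − 161.1 = 169.33 Tg N/yr.
Box C: F(C→D) = (169.33 + 73.29) − 75.36 = 167.26 Tg N/yr.
Box D: F(D→E) = (167.26 + 114.2) − 126.8 = 154.66 Tg N/yr.
Box E throughput = its input = 154.66 Tg N/yr; τ = 108200 / 154.66 = 699.6 yr.

700 yr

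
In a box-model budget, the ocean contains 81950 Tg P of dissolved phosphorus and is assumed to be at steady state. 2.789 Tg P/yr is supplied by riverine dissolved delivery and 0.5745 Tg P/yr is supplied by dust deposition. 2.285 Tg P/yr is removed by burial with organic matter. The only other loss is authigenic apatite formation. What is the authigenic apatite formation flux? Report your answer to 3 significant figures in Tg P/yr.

1.08 Tg P/yr

At steady state ΣF_in = ΣF_out.
ΣF_in = 2.789 + 0.5745 = 3.3635 Tg P/yr.
Authigenic apatite formation flux = ΣF_in − (2.285) = 3.3635 − 2.285 = 1.079 Tg P/yr.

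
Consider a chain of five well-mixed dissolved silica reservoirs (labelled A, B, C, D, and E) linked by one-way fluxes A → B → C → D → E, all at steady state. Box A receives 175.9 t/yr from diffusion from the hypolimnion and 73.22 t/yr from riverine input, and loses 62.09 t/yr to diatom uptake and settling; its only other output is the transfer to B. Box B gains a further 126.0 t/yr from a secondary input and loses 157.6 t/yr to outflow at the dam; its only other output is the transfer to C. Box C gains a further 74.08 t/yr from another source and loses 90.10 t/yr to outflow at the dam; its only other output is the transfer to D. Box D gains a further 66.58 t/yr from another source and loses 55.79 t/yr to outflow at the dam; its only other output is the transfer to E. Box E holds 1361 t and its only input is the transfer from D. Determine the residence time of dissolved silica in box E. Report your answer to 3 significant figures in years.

Box A: F(A→B) = (175.9 + 73.22) − 62.09 = 187.03 t/yr.
Box B: F(B→C) = (187.03 + 126.0) − 157.6 = 155.43 t/yr.
Box C: F(C→D) = (155.43 + 74.08) − 90.10 = 139.41 t/yr.
Box D: F(D→E) = (139.41 + 66.58) − 55.79 = 150.20 t/yr.
Box E throughput = its input = 150.20 t/yr; τ = 1361 / 150.20 = 9.061 yr.

9.06 yr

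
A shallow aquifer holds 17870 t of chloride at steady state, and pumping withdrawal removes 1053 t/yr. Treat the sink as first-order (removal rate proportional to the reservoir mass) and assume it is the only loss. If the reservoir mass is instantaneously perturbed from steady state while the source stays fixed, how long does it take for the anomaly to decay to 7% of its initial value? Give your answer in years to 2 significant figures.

45 yr

For a linear reservoir the anomaly decays as exp(−t/τ) with τ = M/F = 17870/1053 = 16.97 yr.
exp(−t/τ) = 0.07 ⇒ t = −τ ln(0.07) = 16.97 × 2.659 = 45.13 yr.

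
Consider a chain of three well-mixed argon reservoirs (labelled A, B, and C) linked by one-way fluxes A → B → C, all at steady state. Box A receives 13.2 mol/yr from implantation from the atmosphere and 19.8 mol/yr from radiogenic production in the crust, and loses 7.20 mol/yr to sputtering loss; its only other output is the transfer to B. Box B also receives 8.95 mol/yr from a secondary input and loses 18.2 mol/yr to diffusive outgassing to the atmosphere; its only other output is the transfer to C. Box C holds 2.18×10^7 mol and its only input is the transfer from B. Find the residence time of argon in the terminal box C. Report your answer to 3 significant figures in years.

1.32×10^6 yr

Box A: F(A→B) = (13.2 + 19.8) − 7.20 = 25.800 mol/yr.
Box B: F(B→C) = (25.800 + 8.95) − 18.2 = 16.550 mol/yr.
Box C throughput = its input = 16.550 mol/yr; τ = 2.18×10^7 / 16.550 = 1.317×10^6 yr.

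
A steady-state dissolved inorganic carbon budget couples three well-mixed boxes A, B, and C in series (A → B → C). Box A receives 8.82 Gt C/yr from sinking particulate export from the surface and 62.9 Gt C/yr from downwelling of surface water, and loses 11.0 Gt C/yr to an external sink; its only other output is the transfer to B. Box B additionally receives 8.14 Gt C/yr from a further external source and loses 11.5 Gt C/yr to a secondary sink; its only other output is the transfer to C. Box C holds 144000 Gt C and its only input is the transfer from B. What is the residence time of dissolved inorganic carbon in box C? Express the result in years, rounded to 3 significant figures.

2510 yr

Box A: F(A→B) = (8.82 + 62.9) − 11.0 = 60.720 Gt C/yr.
Box B: F(B→C) = (60.720 + 8.14) − 11.5 = 57.360 Gt C/yr.
Box C throughput = its input = 57.360 Gt C/yr; τ = 144000 / 57.360 = 2510 yr.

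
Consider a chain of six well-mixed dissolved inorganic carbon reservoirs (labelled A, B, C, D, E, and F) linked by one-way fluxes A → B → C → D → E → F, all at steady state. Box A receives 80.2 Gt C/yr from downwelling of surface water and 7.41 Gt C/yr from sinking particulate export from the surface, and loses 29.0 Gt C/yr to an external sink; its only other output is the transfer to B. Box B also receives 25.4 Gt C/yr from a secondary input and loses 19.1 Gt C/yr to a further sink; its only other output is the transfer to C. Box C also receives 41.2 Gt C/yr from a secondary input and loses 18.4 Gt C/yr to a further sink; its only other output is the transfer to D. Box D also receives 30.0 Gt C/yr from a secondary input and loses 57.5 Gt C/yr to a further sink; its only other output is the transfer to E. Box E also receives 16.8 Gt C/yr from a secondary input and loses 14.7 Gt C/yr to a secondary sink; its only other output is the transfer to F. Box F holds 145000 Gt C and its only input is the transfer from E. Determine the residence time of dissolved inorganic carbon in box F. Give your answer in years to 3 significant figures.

2330 yr

Box A: F(A→B) = (80.2 + 7.41) − 29.0 = 58.610 Gt C/yr.
Box B: F(B→C) = (58.610 + 25.4) − 19.1 = 64.910 Gt C/yr.
Box C: F(C→D) = (64.910 + 41.2) − 18.4 = 87.710 Gt C/yr.
Box D: F(D→E) = (87.710 + 30.0) − 57.5 = 60.210 Gt C/yr.
Box E: F(E→F) = (60.210 + 16.8) − 14.7 = 62.310 Gt C/yr.
Box F throughput = its input = 62.310 Gt C/yr; τ = 145000 / 62.310 = 2327 yr.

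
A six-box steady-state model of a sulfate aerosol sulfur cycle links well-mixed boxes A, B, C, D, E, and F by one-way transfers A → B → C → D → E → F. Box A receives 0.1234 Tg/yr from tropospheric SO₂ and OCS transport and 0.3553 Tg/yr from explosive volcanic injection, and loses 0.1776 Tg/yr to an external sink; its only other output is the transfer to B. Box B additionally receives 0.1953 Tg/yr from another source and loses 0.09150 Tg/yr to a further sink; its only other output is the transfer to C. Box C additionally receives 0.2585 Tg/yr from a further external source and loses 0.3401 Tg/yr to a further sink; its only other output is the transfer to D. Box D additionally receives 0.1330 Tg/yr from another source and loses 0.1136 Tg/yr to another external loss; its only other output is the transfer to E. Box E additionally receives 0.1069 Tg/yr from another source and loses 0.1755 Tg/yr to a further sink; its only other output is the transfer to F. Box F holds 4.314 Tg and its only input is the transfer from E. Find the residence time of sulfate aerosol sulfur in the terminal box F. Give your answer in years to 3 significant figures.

Box A: F(A→B) = (0.1234 + 0.3553) − 0.1776 = 0.30110 Tg/yr.
Box B: F(B→C) = (0.30110 + 0.1953) − 0.09150 = 0.40490 Tg/yr.
Box C: F(C→D) = (0.40490 + 0.2585) − 0.3401 = 0.32330 Tg/yr.
Box D: F(D→E) = (0.32330 + 0.1330) − 0.1136 = 0.34270 Tg/yr.
Box E: F(E→F) = (0.34270 + 0.1069) − 0.1755 = 0.27410 Tg/yr.
Box F throughput = its input = 0.27410 Tg/yr; τ = 4.314 / 0.27410 = 15.74 yr.

15.7 yr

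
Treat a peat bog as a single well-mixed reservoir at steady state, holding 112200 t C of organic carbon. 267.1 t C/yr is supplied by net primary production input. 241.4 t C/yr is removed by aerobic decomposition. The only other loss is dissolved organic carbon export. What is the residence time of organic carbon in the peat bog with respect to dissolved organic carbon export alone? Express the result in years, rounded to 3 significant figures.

4370 yr

At steady state ΣF_in = ΣF_out.
ΣF_in = 267.10 t C/yr.
Dissolved organic carbon export flux = ΣF_in − (241.4) = 267.10 − 241.4 = 25.70 t C/yr.
τ = M / F = 112200 / 25.70 = 4366 yr.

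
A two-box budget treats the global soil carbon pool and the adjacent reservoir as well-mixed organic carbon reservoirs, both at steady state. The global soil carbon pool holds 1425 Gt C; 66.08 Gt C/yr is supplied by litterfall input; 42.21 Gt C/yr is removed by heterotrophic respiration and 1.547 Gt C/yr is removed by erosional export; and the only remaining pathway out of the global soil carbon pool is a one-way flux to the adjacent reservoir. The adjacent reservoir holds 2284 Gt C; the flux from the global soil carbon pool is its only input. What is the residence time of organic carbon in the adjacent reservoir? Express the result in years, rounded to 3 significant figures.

Balance the global soil carbon pool: ΣF_in = 66.080 Gt C/yr.
Flux to the adjacent reservoir = ΣF_in − (42.21 + 1.547) = 22.323 Gt C/yr.
At steady state the output of the adjacent reservoir equals its input, 22.323 Gt C/yr.
τ = M / F = 2284 / 22.323 = 102.3 yr.

102 yr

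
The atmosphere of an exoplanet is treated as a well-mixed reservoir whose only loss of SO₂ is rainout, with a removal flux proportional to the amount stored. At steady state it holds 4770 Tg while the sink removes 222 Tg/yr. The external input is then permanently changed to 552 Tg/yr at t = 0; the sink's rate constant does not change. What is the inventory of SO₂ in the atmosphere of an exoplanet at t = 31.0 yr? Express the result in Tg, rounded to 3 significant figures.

10200 Tg

Residence time τ = M₀/F₀ = 21.49 yr. The eventual steady state is M_∞ = M₀·(F₁/F₀) = 4770 × 552/222 = 11861 Tg.
The anomaly ΔM(t) = M(t) − M_∞ decays as ΔM₀·e^(−t/τ) with ΔM₀ = 4770 − 11861 = −7091 Tg.
At t = 31.0 yr, e^(−t/τ) = e^(−1.443) = 0.2363, so ΔM = −1675 Tg and M = 11861 − 1675 = 10185 Tg.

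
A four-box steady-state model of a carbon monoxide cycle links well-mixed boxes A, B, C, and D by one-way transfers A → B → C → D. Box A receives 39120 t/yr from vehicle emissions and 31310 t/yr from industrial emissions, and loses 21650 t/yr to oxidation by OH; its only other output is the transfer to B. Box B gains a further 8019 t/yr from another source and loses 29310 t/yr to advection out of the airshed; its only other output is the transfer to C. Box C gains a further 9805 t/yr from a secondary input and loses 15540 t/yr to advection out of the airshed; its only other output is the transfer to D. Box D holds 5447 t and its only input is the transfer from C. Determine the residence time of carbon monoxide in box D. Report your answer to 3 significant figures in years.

0.250 yr

Box A: F(A→B) = (39120 + 31310) − 21650 = 48780 t/yr.
Box B: F(B→C) = (48780 + 8019) − 29310 = 27489 t/yr.
Box C: F(C→D) = (27489 + 9805) − 15540 = 21754 t/yr.
Box D throughput = its input = 21754 t/yr; τ = 5447 / 21754 = 0.2504 yr.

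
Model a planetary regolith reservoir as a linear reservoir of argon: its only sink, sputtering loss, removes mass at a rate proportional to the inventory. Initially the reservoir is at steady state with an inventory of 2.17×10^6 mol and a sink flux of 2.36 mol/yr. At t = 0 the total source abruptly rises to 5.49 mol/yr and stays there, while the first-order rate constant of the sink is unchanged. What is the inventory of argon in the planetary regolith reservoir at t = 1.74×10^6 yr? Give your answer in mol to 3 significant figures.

The sink rate constant is k = F₀/M₀ = 2.36/2.17×10^6 = 1.088×10^-6 yr⁻¹.
Solving dM/dt = F₁ − kM with M(0) = M₀ gives M(t) = F₁/k + (M₀ − F₁/k)·e^(−kt).
F₁/k = 5.49/1.088×10^-6 = 5.0480×10^6 mol; kt = 1.088×10^-6 × 1.74×10^6 = 1.892, e^(−kt) = 0.1507.
M(1.74×10^6) = 5.0480×10^6 + (2.17×10^6 − 5.0480×10^6) × 0.1507 = 5.0480×10^6 − 433800 = 4.6142×10^6 mol.

4.61×10^6 mol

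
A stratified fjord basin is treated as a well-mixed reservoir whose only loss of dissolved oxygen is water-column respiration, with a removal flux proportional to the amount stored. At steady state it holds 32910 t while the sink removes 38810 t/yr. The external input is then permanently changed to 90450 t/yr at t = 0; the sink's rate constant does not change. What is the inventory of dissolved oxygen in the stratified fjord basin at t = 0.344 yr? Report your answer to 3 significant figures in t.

The sink rate constant is k = F₀/M₀ = 38810/32910 = 1.179 yr⁻¹.
Solving dM/dt = F₁ − kM with M(0) = M₀ gives M(t) = F₁/k + (M₀ − F₁/k)·e^(−kt).
F₁/k = 90450/1.179 = 76700 t; kt = 1.179 × 0.344 = 0.4057, e^(−kt) = 0.6665.
M(0.344) = 76700 + (32910 − 76700) × 0.6665 = 76700 − 29190 = 47513 t.

47500 t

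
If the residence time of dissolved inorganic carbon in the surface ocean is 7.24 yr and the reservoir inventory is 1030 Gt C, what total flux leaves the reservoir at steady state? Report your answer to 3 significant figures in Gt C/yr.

142 Gt C/yr

F = M / τ = 1030 / 7.24 = 142.3 Gt C/yr.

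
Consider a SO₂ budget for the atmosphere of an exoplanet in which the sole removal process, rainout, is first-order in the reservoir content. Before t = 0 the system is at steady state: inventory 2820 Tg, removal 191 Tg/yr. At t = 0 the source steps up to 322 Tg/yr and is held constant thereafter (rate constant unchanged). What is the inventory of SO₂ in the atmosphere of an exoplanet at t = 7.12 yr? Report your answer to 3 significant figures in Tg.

3560 Tg

Residence time τ = M₀/F₀ = 14.76 yr. The eventual steady state is M_∞ = M₀·(F₁/F₀) = 2820 × 322/191 = 4754.1 Tg.
The anomaly ΔM(t) = M(t) − M_∞ decays as ΔM₀·e^(−t/τ) with ΔM₀ = 2820 − 4754.1 = −1934 Tg.
At t = 7.12 yr, e^(−t/τ) = e^(−0.4822) = 0.6174, so ΔM = −1194 Tg and M = 4754.1 − 1194 = 3560.0 Tg.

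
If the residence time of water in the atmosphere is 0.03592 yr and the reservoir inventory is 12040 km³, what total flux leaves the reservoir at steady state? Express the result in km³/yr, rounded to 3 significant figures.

335000 km³/yr

F = M / τ = 12040 / 0.03592 = 335200 km³/yr.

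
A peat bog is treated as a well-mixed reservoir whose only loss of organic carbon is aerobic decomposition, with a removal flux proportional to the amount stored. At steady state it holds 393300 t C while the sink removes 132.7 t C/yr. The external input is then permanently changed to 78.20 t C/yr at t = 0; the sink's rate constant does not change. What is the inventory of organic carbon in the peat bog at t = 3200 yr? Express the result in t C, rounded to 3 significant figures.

τ = M₀/F₀ = 393300/132.7 = 2964 yr; rate constant k = 1/τ.
New steady state M_∞ = F₁/k = F₁·τ = 78.20 × 2964 = 231770 t C.
M(t) = M_∞ + (M₀ − M_∞)·e^(−t/τ); t/τ = 3200/2964 = 1.080, so e^(−t/τ) = 0.3397.
M(t) = 231770 + 161500 × 0.3397 = 286640 t C.

287000 t C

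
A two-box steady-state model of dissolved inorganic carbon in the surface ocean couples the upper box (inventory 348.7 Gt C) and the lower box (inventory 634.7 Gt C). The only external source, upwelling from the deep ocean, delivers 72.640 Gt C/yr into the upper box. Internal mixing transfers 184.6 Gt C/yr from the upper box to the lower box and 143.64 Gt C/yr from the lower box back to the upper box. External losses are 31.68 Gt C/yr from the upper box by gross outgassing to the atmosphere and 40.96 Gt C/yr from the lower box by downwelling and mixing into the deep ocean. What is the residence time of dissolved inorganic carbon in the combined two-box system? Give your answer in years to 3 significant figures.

13.5 yr

For the system as a whole, the A↔B exchange is internal and contributes nothing to the throughput; only the external sinks remove mass.
M_total = 348.7 + 634.7 = 983.40 Gt C.
ΣF_external_out = 31.68 + 40.96 = 72.640 Gt C/yr.
τ = M_total / ΣF_ext = 983.40 / 72.640 = 13.54 yr.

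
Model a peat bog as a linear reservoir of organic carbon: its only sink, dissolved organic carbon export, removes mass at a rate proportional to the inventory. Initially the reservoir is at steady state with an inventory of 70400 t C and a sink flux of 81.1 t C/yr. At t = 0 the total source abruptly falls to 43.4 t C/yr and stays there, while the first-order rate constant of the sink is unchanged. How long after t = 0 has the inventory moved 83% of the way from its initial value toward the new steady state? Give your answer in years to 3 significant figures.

1540 yr

τ = M₀/F₀ = 70400/81.1 = 868.1 yr.
The remaining gap fraction is e^(−t/τ); 83% covered ⇒ e^(−t/τ) = 0.170.
t = −τ ln(0.170) = 868.1 × 1.772 = 1538 yr.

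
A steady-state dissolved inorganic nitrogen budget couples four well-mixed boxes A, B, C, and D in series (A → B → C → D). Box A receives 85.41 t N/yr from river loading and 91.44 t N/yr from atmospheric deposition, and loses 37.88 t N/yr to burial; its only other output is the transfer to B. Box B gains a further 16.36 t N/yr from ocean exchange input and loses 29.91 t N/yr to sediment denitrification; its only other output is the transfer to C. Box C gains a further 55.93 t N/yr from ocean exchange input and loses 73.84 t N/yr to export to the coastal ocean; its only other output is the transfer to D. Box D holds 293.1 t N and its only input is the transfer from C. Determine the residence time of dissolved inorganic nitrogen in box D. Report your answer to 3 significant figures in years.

Box A: F(A→B) = (85.41 + 91.44) − 37.88 = 138.97 t N/yr.
Box B: F(B→C) = (138.97 + 16.36) − 29.91 = 125.42 t N/yr.
Box C: F(C→D) = (125.42 + 55.93) − 73.84 = 107.51 t N/yr.
Box D throughput = its input = 107.51 t N/yr; τ = 293.1 / 107.51 = 2.726 yr.

2.73 yr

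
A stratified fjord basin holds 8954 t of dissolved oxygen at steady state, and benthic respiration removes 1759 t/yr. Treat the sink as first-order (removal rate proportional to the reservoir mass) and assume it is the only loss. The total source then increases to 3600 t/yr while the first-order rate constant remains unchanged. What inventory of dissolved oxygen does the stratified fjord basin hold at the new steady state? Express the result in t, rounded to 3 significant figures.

Rate constant k = F/M = 1759 / 8954 = 0.1964 yr⁻¹.
At the new steady state, source = k·M_new ⇒ M_new = 3600 / 0.1964 = 18330 t.
(Equivalently M_new = M × F_new/F_old = 8954 × 3600/1759.)

18300 t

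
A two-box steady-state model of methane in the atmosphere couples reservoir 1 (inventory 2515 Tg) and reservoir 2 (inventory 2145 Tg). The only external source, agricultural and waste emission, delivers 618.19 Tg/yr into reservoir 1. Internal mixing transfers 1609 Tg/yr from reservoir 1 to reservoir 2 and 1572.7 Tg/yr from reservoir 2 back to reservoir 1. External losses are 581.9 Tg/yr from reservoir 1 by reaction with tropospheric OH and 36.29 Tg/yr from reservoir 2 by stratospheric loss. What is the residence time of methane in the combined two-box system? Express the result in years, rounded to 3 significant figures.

7.54 yr

Residence time in the combined system uses the total inventory and the total *external* removal — internal exchanges between the two boxes cancel.
M_total = 2515 + 2145 = 4660.0 Tg.
ΣF_external_out = 581.9 + 36.29 = 618.19 Tg/yr.
τ = M_total / ΣF_ext = 4660.0 / 618.19 = 7.538 yr.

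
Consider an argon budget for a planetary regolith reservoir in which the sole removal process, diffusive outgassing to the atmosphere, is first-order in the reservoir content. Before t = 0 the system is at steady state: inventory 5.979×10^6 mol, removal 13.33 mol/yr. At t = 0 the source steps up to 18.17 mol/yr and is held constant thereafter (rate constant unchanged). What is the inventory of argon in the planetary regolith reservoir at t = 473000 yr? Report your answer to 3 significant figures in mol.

7.39×10^6 mol

τ = M₀/F₀ = 5.979×10^6/13.33 = 448500 yr; rate constant k = 1/τ.
New steady state M_∞ = F₁/k = F₁·τ = 18.17 × 448500 = 8.1499×10^6 mol.
M(t) = M_∞ + (M₀ − M_∞)·e^(−t/τ); t/τ = 473000/448500 = 1.055, so e^(−t/τ) = 0.3484.
M(t) = 8.1499×10^6 − 2.171×10^6 × 0.3484 = 7.3937×10^6 mol.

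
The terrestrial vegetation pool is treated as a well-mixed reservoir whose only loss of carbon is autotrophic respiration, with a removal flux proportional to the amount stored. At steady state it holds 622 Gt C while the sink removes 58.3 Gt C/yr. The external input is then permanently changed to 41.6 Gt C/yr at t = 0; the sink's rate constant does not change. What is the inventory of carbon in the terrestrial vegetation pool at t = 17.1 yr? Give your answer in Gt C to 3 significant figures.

480 Gt C

τ = M₀/F₀ = 622/58.3 = 10.67 yr; rate constant k = 1/τ.
New steady state M_∞ = F₁/k = F₁·τ = 41.6 × 10.67 = 443.83 Gt C.
M(t) = M_∞ + (M₀ − M_∞)·e^(−t/τ); t/τ = 17.1/10.67 = 1.603, so e^(−t/τ) = 0.2013.
M(t) = 443.83 + 178.2 × 0.2013 = 479.70 Gt C.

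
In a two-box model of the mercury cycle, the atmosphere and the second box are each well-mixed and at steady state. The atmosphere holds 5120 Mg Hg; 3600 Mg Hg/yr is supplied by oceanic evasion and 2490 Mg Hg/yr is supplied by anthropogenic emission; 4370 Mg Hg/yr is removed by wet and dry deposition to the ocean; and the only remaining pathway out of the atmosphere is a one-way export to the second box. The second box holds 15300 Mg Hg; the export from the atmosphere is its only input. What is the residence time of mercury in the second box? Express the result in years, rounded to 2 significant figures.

Balance the atmosphere: ΣF_in = 3600 + 2490 = 6090.0 Mg Hg/yr.
Export to the second box = ΣF_in − (4370) = 1720.0 Mg Hg/yr.
At steady state the output of the second box equals its input, 1720.0 Mg Hg/yr.
τ = M / F = 15300 / 1720.0 = 8.895 yr.

8.9 yr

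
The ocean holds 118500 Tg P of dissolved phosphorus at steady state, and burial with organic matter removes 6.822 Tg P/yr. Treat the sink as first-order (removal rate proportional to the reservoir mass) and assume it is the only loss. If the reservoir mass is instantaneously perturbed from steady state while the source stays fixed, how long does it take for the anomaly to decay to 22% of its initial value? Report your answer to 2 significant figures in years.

26000 yr

For a linear reservoir the anomaly decays as exp(−t/τ) with τ = M/F = 118500/6.822 = 17370 yr.
exp(−t/τ) = 0.22 ⇒ t = −τ ln(0.22) = 17370 × 1.514 = 26300 yr.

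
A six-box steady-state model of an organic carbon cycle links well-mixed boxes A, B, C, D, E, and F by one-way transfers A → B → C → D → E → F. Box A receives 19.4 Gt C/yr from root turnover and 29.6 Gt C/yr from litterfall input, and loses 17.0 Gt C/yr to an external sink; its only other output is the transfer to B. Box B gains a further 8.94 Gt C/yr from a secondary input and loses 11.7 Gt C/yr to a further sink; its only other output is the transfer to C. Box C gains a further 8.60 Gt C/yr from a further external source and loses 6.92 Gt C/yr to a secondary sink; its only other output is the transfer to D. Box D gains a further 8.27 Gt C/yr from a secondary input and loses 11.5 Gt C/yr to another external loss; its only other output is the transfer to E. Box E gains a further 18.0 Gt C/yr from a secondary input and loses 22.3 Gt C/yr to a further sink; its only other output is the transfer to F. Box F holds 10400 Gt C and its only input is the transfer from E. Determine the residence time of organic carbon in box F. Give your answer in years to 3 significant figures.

Box A: F(A→B) = (19.4 + 29.6) − 17.0 = 32.000 Gt C/yr.
Box B: F(B→C) = (32.000 + 8.94) − 11.7 = 29.240 Gt C/yr.
Box C: F(C→D) = (29.240 + 8.60) − 6.92 = 30.920 Gt C/yr.
Box D: F(D→E) = (30.920 + 8.27) − 11.5 = 27.690 Gt C/yr.
Box E: F(E→F) = (27.690 + 18.0) − 22.3 = 23.390 Gt C/yr.
Box F throughput = its input = 23.390 Gt C/yr; τ = 10400 / 23.390 = 444.6 yr.

445 yr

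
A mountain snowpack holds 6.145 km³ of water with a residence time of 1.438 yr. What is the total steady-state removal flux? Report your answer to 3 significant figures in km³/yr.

F = M / τ = 6.145 / 1.438 = 4.273 km³/yr.

4.27 km³/yr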